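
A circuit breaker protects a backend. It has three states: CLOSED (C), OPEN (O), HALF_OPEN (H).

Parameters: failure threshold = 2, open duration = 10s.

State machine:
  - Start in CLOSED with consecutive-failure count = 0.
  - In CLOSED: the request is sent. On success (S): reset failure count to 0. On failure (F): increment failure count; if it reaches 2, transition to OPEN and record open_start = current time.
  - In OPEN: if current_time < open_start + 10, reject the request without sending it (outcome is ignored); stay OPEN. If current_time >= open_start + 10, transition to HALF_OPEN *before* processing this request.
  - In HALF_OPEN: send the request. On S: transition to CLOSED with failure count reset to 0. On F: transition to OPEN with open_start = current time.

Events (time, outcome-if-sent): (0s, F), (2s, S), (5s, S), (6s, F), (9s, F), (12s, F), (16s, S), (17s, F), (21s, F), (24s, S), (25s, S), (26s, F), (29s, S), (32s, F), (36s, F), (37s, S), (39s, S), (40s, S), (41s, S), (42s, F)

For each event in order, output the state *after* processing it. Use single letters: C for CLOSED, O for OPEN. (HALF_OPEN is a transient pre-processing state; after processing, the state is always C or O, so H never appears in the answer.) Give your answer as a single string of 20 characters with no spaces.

State after each event:
  event#1 t=0s outcome=F: state=CLOSED
  event#2 t=2s outcome=S: state=CLOSED
  event#3 t=5s outcome=S: state=CLOSED
  event#4 t=6s outcome=F: state=CLOSED
  event#5 t=9s outcome=F: state=OPEN
  event#6 t=12s outcome=F: state=OPEN
  event#7 t=16s outcome=S: state=OPEN
  event#8 t=17s outcome=F: state=OPEN
  event#9 t=21s outcome=F: state=OPEN
  event#10 t=24s outcome=S: state=OPEN
  event#11 t=25s outcome=S: state=OPEN
  event#12 t=26s outcome=F: state=OPEN
  event#13 t=29s outcome=S: state=OPEN
  event#14 t=32s outcome=F: state=OPEN
  event#15 t=36s outcome=F: state=OPEN
  event#16 t=37s outcome=S: state=OPEN
  event#17 t=39s outcome=S: state=OPEN
  event#18 t=40s outcome=S: state=OPEN
  event#19 t=41s outcome=S: state=OPEN
  event#20 t=42s outcome=F: state=OPEN

Answer: CCCCOOOOOOOOOOOOOOOO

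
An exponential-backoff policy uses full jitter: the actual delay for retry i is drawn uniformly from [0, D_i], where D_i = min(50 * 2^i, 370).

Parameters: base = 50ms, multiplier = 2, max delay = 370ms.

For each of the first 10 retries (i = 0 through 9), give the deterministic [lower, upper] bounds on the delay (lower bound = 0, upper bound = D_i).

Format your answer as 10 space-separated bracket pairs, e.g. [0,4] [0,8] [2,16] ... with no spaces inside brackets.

Answer: [0,50] [0,100] [0,200] [0,370] [0,370] [0,370] [0,370] [0,370] [0,370] [0,370]

Derivation:
Computing bounds per retry:
  i=0: D_i=min(50*2^0,370)=50, bounds=[0,50]
  i=1: D_i=min(50*2^1,370)=100, bounds=[0,100]
  i=2: D_i=min(50*2^2,370)=200, bounds=[0,200]
  i=3: D_i=min(50*2^3,370)=370, bounds=[0,370]
  i=4: D_i=min(50*2^4,370)=370, bounds=[0,370]
  i=5: D_i=min(50*2^5,370)=370, bounds=[0,370]
  i=6: D_i=min(50*2^6,370)=370, bounds=[0,370]
  i=7: D_i=min(50*2^7,370)=370, bounds=[0,370]
  i=8: D_i=min(50*2^8,370)=370, bounds=[0,370]
  i=9: D_i=min(50*2^9,370)=370, bounds=[0,370]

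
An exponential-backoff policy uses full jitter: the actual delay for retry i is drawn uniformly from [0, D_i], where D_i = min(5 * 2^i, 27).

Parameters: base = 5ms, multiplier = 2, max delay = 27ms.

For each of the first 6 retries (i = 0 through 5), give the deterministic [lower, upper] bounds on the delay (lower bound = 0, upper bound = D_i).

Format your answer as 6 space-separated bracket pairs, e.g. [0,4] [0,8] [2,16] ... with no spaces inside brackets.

Answer: [0,5] [0,10] [0,20] [0,27] [0,27] [0,27]

Derivation:
Computing bounds per retry:
  i=0: D_i=min(5*2^0,27)=5, bounds=[0,5]
  i=1: D_i=min(5*2^1,27)=10, bounds=[0,10]
  i=2: D_i=min(5*2^2,27)=20, bounds=[0,20]
  i=3: D_i=min(5*2^3,27)=27, bounds=[0,27]
  i=4: D_i=min(5*2^4,27)=27, bounds=[0,27]
  i=5: D_i=min(5*2^5,27)=27, bounds=[0,27]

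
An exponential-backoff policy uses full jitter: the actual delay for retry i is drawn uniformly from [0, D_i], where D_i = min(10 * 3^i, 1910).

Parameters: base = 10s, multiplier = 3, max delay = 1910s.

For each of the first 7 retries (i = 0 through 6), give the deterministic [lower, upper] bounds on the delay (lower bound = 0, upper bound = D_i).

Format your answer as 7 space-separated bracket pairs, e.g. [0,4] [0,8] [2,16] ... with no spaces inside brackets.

Computing bounds per retry:
  i=0: D_i=min(10*3^0,1910)=10, bounds=[0,10]
  i=1: D_i=min(10*3^1,1910)=30, bounds=[0,30]
  i=2: D_i=min(10*3^2,1910)=90, bounds=[0,90]
  i=3: D_i=min(10*3^3,1910)=270, bounds=[0,270]
  i=4: D_i=min(10*3^4,1910)=810, bounds=[0,810]
  i=5: D_i=min(10*3^5,1910)=1910, bounds=[0,1910]
  i=6: D_i=min(10*3^6,1910)=1910, bounds=[0,1910]

Answer: [0,10] [0,30] [0,90] [0,270] [0,810] [0,1910] [0,1910]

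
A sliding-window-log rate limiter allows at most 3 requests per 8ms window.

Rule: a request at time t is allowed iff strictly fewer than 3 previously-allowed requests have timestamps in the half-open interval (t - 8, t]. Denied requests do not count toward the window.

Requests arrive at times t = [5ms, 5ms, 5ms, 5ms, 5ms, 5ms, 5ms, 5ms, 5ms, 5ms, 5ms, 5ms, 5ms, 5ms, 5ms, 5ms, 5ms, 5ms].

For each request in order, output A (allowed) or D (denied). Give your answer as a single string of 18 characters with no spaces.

Answer: AAADDDDDDDDDDDDDDD

Derivation:
Tracking allowed requests in the window:
  req#1 t=5ms: ALLOW
  req#2 t=5ms: ALLOW
  req#3 t=5ms: ALLOW
  req#4 t=5ms: DENY
  req#5 t=5ms: DENY
  req#6 t=5ms: DENY
  req#7 t=5ms: DENY
  req#8 t=5ms: DENY
  req#9 t=5ms: DENY
  req#10 t=5ms: DENY
  req#11 t=5ms: DENY
  req#12 t=5ms: DENY
  req#13 t=5ms: DENY
  req#14 t=5ms: DENY
  req#15 t=5ms: DENY
  req#16 t=5ms: DENY
  req#17 t=5ms: DENY
  req#18 t=5ms: DENY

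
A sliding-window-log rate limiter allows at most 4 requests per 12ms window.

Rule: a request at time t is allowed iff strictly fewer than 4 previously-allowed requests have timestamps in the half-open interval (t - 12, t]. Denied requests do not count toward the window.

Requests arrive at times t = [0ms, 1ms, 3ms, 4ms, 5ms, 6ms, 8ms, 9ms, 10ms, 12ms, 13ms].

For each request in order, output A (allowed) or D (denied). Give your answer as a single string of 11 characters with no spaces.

Tracking allowed requests in the window:
  req#1 t=0ms: ALLOW
  req#2 t=1ms: ALLOW
  req#3 t=3ms: ALLOW
  req#4 t=4ms: ALLOW
  req#5 t=5ms: DENY
  req#6 t=6ms: DENY
  req#7 t=8ms: DENY
  req#8 t=9ms: DENY
  req#9 t=10ms: DENY
  req#10 t=12ms: ALLOW
  req#11 t=13ms: ALLOW

Answer: AAAADDDDDAA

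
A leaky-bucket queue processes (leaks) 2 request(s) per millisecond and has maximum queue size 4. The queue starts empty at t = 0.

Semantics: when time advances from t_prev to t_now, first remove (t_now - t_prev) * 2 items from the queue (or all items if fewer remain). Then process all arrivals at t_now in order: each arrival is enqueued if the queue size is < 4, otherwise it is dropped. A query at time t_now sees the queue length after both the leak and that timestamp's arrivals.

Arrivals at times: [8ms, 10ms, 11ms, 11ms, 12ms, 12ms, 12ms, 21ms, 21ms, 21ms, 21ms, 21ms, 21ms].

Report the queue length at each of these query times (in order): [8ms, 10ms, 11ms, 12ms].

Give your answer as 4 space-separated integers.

Queue lengths at query times:
  query t=8ms: backlog = 1
  query t=10ms: backlog = 1
  query t=11ms: backlog = 2
  query t=12ms: backlog = 3

Answer: 1 1 2 3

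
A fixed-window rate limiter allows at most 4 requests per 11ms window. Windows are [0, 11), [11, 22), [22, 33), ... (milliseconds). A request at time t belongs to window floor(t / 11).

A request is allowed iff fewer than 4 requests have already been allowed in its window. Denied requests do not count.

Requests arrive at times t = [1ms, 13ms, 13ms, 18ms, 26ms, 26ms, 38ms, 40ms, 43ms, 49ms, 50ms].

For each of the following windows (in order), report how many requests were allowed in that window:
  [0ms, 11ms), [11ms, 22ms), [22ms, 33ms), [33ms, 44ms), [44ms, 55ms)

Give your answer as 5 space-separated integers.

Processing requests:
  req#1 t=1ms (window 0): ALLOW
  req#2 t=13ms (window 1): ALLOW
  req#3 t=13ms (window 1): ALLOW
  req#4 t=18ms (window 1): ALLOW
  req#5 t=26ms (window 2): ALLOW
  req#6 t=26ms (window 2): ALLOW
  req#7 t=38ms (window 3): ALLOW
  req#8 t=40ms (window 3): ALLOW
  req#9 t=43ms (window 3): ALLOW
  req#10 t=49ms (window 4): ALLOW
  req#11 t=50ms (window 4): ALLOW

Allowed counts by window: 1 3 2 3 2

Answer: 1 3 2 3 2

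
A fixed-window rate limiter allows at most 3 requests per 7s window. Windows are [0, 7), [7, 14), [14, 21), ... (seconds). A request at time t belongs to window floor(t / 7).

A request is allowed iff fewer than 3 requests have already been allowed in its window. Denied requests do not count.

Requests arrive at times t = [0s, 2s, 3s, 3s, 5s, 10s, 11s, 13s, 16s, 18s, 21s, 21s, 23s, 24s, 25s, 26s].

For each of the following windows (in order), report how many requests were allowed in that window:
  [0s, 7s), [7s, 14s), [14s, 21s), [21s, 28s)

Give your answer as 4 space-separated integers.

Answer: 3 3 2 3

Derivation:
Processing requests:
  req#1 t=0s (window 0): ALLOW
  req#2 t=2s (window 0): ALLOW
  req#3 t=3s (window 0): ALLOW
  req#4 t=3s (window 0): DENY
  req#5 t=5s (window 0): DENY
  req#6 t=10s (window 1): ALLOW
  req#7 t=11s (window 1): ALLOW
  req#8 t=13s (window 1): ALLOW
  req#9 t=16s (window 2): ALLOW
  req#10 t=18s (window 2): ALLOW
  req#11 t=21s (window 3): ALLOW
  req#12 t=21s (window 3): ALLOW
  req#13 t=23s (window 3): ALLOW
  req#14 t=24s (window 3): DENY
  req#15 t=25s (window 3): DENY
  req#16 t=26s (window 3): DENY

Allowed counts by window: 3 3 2 3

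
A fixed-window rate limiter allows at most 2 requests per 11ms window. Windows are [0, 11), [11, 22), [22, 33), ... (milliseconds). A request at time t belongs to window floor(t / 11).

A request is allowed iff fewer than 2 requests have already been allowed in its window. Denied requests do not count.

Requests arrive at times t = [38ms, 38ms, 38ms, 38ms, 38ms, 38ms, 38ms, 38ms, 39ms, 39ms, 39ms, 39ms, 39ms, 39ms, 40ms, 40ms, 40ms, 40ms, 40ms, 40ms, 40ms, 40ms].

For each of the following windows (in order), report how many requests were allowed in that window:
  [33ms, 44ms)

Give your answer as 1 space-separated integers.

Processing requests:
  req#1 t=38ms (window 3): ALLOW
  req#2 t=38ms (window 3): ALLOW
  req#3 t=38ms (window 3): DENY
  req#4 t=38ms (window 3): DENY
  req#5 t=38ms (window 3): DENY
  req#6 t=38ms (window 3): DENY
  req#7 t=38ms (window 3): DENY
  req#8 t=38ms (window 3): DENY
  req#9 t=39ms (window 3): DENY
  req#10 t=39ms (window 3): DENY
  req#11 t=39ms (window 3): DENY
  req#12 t=39ms (window 3): DENY
  req#13 t=39ms (window 3): DENY
  req#14 t=39ms (window 3): DENY
  req#15 t=40ms (window 3): DENY
  req#16 t=40ms (window 3): DENY
  req#17 t=40ms (window 3): DENY
  req#18 t=40ms (window 3): DENY
  req#19 t=40ms (window 3): DENY
  req#20 t=40ms (window 3): DENY
  req#21 t=40ms (window 3): DENY
  req#22 t=40ms (window 3): DENY

Allowed counts by window: 2

Answer: 2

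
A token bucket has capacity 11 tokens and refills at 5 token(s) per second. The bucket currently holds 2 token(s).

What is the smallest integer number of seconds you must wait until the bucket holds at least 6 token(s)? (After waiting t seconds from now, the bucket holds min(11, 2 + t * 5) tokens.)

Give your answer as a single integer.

Need 2 + t * 5 >= 6, so t >= 4/5.
Smallest integer t = ceil(4/5) = 1.

Answer: 1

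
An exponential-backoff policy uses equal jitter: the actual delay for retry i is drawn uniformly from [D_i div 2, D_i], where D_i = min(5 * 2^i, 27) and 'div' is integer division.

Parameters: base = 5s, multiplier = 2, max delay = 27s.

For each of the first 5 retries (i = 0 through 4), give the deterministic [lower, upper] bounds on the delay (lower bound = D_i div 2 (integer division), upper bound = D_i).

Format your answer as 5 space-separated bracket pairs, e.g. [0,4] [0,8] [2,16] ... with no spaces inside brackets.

Computing bounds per retry:
  i=0: D_i=min(5*2^0,27)=5, bounds=[2,5]
  i=1: D_i=min(5*2^1,27)=10, bounds=[5,10]
  i=2: D_i=min(5*2^2,27)=20, bounds=[10,20]
  i=3: D_i=min(5*2^3,27)=27, bounds=[13,27]
  i=4: D_i=min(5*2^4,27)=27, bounds=[13,27]

Answer: [2,5] [5,10] [10,20] [13,27] [13,27]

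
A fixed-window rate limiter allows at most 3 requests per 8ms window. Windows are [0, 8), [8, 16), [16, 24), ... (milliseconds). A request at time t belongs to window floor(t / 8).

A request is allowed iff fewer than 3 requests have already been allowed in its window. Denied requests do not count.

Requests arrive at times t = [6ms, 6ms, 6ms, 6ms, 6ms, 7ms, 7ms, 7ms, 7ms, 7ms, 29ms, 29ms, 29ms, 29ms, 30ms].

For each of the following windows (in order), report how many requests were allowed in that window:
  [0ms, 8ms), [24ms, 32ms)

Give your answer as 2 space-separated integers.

Answer: 3 3

Derivation:
Processing requests:
  req#1 t=6ms (window 0): ALLOW
  req#2 t=6ms (window 0): ALLOW
  req#3 t=6ms (window 0): ALLOW
  req#4 t=6ms (window 0): DENY
  req#5 t=6ms (window 0): DENY
  req#6 t=7ms (window 0): DENY
  req#7 t=7ms (window 0): DENY
  req#8 t=7ms (window 0): DENY
  req#9 t=7ms (window 0): DENY
  req#10 t=7ms (window 0): DENY
  req#11 t=29ms (window 3): ALLOW
  req#12 t=29ms (window 3): ALLOW
  req#13 t=29ms (window 3): ALLOW
  req#14 t=29ms (window 3): DENY
  req#15 t=30ms (window 3): DENY

Allowed counts by window: 3 3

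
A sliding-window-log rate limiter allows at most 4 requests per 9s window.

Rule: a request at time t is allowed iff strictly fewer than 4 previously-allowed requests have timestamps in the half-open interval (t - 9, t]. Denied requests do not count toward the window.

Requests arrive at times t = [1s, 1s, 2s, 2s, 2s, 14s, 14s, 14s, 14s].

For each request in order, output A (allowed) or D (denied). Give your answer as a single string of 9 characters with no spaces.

Answer: AAAADAAAA

Derivation:
Tracking allowed requests in the window:
  req#1 t=1s: ALLOW
  req#2 t=1s: ALLOW
  req#3 t=2s: ALLOW
  req#4 t=2s: ALLOW
  req#5 t=2s: DENY
  req#6 t=14s: ALLOW
  req#7 t=14s: ALLOW
  req#8 t=14s: ALLOW
  req#9 t=14s: ALLOW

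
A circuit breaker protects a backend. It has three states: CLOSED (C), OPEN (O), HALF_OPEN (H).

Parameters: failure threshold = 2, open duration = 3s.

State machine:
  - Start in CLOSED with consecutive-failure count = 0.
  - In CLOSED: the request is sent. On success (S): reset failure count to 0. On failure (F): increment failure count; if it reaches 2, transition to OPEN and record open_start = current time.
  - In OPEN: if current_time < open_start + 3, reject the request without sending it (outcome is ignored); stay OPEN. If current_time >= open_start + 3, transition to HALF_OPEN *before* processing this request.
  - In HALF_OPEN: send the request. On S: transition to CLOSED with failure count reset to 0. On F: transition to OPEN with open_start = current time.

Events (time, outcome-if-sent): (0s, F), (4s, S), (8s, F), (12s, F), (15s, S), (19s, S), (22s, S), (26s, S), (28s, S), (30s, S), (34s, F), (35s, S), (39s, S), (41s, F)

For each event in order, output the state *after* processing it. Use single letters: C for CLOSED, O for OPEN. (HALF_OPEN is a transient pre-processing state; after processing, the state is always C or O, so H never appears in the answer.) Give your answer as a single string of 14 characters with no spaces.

State after each event:
  event#1 t=0s outcome=F: state=CLOSED
  event#2 t=4s outcome=S: state=CLOSED
  event#3 t=8s outcome=F: state=CLOSED
  event#4 t=12s outcome=F: state=OPEN
  event#5 t=15s outcome=S: state=CLOSED
  event#6 t=19s outcome=S: state=CLOSED
  event#7 t=22s outcome=S: state=CLOSED
  event#8 t=26s outcome=S: state=CLOSED
  event#9 t=28s outcome=S: state=CLOSED
  event#10 t=30s outcome=S: state=CLOSED
  event#11 t=34s outcome=F: state=CLOSED
  event#12 t=35s outcome=S: state=CLOSED
  event#13 t=39s outcome=S: state=CLOSED
  event#14 t=41s outcome=F: state=CLOSED

Answer: CCCOCCCCCCCCCC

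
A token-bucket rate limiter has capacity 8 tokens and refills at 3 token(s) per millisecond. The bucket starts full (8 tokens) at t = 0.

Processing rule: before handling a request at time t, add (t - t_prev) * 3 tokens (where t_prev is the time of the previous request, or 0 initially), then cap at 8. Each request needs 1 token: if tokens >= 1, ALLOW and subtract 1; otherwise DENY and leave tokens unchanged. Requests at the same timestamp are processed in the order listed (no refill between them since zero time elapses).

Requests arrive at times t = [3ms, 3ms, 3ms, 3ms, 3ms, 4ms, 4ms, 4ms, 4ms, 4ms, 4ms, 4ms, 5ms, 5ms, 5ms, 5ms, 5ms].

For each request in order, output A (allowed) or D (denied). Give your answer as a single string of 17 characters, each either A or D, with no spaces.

Answer: AAAAAAAAAAADAAADD

Derivation:
Simulating step by step:
  req#1 t=3ms: ALLOW
  req#2 t=3ms: ALLOW
  req#3 t=3ms: ALLOW
  req#4 t=3ms: ALLOW
  req#5 t=3ms: ALLOW
  req#6 t=4ms: ALLOW
  req#7 t=4ms: ALLOW
  req#8 t=4ms: ALLOW
  req#9 t=4ms: ALLOW
  req#10 t=4ms: ALLOW
  req#11 t=4ms: ALLOW
  req#12 t=4ms: DENY
  req#13 t=5ms: ALLOW
  req#14 t=5ms: ALLOW
  req#15 t=5ms: ALLOW
  req#16 t=5ms: DENY
  req#17 t=5ms: DENY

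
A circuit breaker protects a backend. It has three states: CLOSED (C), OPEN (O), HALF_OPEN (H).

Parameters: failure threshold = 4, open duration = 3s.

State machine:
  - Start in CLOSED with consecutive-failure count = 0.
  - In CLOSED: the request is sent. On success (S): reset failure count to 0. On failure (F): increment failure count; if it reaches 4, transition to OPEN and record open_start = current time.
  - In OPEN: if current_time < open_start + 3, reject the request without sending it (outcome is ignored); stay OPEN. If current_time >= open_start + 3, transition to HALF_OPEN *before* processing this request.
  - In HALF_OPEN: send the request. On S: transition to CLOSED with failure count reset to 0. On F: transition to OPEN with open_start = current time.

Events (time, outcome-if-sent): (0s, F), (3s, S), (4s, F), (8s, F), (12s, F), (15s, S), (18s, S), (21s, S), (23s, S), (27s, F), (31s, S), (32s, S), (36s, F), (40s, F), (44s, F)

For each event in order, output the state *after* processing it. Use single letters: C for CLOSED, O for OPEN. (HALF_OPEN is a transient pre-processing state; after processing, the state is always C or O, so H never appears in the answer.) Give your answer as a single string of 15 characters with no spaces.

State after each event:
  event#1 t=0s outcome=F: state=CLOSED
  event#2 t=3s outcome=S: state=CLOSED
  event#3 t=4s outcome=F: state=CLOSED
  event#4 t=8s outcome=F: state=CLOSED
  event#5 t=12s outcome=F: state=CLOSED
  event#6 t=15s outcome=S: state=CLOSED
  event#7 t=18s outcome=S: state=CLOSED
  event#8 t=21s outcome=S: state=CLOSED
  event#9 t=23s outcome=S: state=CLOSED
  event#10 t=27s outcome=F: state=CLOSED
  event#11 t=31s outcome=S: state=CLOSED
  event#12 t=32s outcome=S: state=CLOSED
  event#13 t=36s outcome=F: state=CLOSED
  event#14 t=40s outcome=F: state=CLOSED
  event#15 t=44s outcome=F: state=CLOSED

Answer: CCCCCCCCCCCCCCC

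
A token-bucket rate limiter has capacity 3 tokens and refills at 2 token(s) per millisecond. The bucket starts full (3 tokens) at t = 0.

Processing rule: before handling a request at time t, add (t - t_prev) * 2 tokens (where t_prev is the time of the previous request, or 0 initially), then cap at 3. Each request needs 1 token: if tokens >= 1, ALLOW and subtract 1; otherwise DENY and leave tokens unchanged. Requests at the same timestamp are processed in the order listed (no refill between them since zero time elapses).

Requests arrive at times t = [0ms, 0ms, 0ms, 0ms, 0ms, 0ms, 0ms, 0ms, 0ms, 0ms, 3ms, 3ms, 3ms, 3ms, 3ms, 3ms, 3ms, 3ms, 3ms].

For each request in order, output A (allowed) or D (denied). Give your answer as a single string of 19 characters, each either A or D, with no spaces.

Simulating step by step:
  req#1 t=0ms: ALLOW
  req#2 t=0ms: ALLOW
  req#3 t=0ms: ALLOW
  req#4 t=0ms: DENY
  req#5 t=0ms: DENY
  req#6 t=0ms: DENY
  req#7 t=0ms: DENY
  req#8 t=0ms: DENY
  req#9 t=0ms: DENY
  req#10 t=0ms: DENY
  req#11 t=3ms: ALLOW
  req#12 t=3ms: ALLOW
  req#13 t=3ms: ALLOW
  req#14 t=3ms: DENY
  req#15 t=3ms: DENY
  req#16 t=3ms: DENY
  req#17 t=3ms: DENY
  req#18 t=3ms: DENY
  req#19 t=3ms: DENY

Answer: AAADDDDDDDAAADDDDDD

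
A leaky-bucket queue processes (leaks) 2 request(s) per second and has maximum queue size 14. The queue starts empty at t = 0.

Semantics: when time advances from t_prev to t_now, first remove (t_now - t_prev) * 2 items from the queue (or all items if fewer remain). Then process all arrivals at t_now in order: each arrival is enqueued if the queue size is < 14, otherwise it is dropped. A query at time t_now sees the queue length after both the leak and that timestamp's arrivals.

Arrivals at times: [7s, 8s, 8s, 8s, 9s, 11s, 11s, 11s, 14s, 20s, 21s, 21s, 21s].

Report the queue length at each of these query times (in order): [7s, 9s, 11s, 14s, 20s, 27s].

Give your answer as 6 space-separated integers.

Answer: 1 2 3 1 1 0

Derivation:
Queue lengths at query times:
  query t=7s: backlog = 1
  query t=9s: backlog = 2
  query t=11s: backlog = 3
  query t=14s: backlog = 1
  query t=20s: backlog = 1
  query t=27s: backlog = 0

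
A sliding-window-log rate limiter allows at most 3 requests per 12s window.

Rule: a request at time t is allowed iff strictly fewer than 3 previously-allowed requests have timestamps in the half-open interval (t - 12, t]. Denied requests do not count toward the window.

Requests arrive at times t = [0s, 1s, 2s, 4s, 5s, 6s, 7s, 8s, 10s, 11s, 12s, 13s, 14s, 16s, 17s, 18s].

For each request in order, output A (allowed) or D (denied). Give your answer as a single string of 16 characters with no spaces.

Answer: AAADDDDDDDAAADDD

Derivation:
Tracking allowed requests in the window:
  req#1 t=0s: ALLOW
  req#2 t=1s: ALLOW
  req#3 t=2s: ALLOW
  req#4 t=4s: DENY
  req#5 t=5s: DENY
  req#6 t=6s: DENY
  req#7 t=7s: DENY
  req#8 t=8s: DENY
  req#9 t=10s: DENY
  req#10 t=11s: DENY
  req#11 t=12s: ALLOW
  req#12 t=13s: ALLOW
  req#13 t=14s: ALLOW
  req#14 t=16s: DENY
  req#15 t=17s: DENY
  req#16 t=18s: DENY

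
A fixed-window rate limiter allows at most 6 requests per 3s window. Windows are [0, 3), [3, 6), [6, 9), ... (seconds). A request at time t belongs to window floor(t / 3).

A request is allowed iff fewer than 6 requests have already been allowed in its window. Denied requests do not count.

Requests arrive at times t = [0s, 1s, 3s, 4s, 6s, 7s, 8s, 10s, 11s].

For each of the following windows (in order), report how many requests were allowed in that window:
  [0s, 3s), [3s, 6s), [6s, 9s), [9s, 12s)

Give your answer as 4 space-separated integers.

Answer: 2 2 3 2

Derivation:
Processing requests:
  req#1 t=0s (window 0): ALLOW
  req#2 t=1s (window 0): ALLOW
  req#3 t=3s (window 1): ALLOW
  req#4 t=4s (window 1): ALLOW
  req#5 t=6s (window 2): ALLOW
  req#6 t=7s (window 2): ALLOW
  req#7 t=8s (window 2): ALLOW
  req#8 t=10s (window 3): ALLOW
  req#9 t=11s (window 3): ALLOW

Allowed counts by window: 2 2 3 2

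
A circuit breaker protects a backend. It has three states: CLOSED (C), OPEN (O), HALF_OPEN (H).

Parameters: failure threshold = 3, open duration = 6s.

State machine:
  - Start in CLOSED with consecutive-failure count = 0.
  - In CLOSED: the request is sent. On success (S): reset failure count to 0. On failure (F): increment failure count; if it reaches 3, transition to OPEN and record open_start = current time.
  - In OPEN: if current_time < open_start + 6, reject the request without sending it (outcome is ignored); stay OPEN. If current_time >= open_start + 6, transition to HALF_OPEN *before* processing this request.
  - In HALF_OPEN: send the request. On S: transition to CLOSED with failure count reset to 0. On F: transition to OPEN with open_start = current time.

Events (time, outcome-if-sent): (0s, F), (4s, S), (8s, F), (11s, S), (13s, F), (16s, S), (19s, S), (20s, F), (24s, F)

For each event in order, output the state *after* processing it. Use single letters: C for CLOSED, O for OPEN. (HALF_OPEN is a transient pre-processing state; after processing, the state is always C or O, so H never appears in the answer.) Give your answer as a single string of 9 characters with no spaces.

State after each event:
  event#1 t=0s outcome=F: state=CLOSED
  event#2 t=4s outcome=S: state=CLOSED
  event#3 t=8s outcome=F: state=CLOSED
  event#4 t=11s outcome=S: state=CLOSED
  event#5 t=13s outcome=F: state=CLOSED
  event#6 t=16s outcome=S: state=CLOSED
  event#7 t=19s outcome=S: state=CLOSED
  event#8 t=20s outcome=F: state=CLOSED
  event#9 t=24s outcome=F: state=CLOSED

Answer: CCCCCCCCC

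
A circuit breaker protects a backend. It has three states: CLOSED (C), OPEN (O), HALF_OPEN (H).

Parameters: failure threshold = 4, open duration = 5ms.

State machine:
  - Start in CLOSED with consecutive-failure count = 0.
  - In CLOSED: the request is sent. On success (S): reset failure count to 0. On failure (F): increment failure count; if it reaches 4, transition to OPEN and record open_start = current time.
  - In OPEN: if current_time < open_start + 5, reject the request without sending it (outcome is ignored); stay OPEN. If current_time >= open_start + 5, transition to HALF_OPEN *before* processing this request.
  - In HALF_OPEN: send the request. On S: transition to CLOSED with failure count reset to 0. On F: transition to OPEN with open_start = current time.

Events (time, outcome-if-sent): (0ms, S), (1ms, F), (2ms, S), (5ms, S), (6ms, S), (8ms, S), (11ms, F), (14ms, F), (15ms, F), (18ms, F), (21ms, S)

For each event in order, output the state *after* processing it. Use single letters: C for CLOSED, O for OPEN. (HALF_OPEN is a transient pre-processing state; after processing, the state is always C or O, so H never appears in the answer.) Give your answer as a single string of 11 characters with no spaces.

Answer: CCCCCCCCCOO

Derivation:
State after each event:
  event#1 t=0ms outcome=S: state=CLOSED
  event#2 t=1ms outcome=F: state=CLOSED
  event#3 t=2ms outcome=S: state=CLOSED
  event#4 t=5ms outcome=S: state=CLOSED
  event#5 t=6ms outcome=S: state=CLOSED
  event#6 t=8ms outcome=S: state=CLOSED
  event#7 t=11ms outcome=F: state=CLOSED
  event#8 t=14ms outcome=F: state=CLOSED
  event#9 t=15ms outcome=F: state=CLOSED
  event#10 t=18ms outcome=F: state=OPEN
  event#11 t=21ms outcome=S: state=OPEN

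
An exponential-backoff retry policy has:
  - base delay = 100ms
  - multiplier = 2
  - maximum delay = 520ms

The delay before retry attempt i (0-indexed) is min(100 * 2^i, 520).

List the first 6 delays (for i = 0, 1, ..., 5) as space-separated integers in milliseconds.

Answer: 100 200 400 520 520 520

Derivation:
Computing each delay:
  i=0: min(100*2^0, 520) = 100
  i=1: min(100*2^1, 520) = 200
  i=2: min(100*2^2, 520) = 400
  i=3: min(100*2^3, 520) = 520
  i=4: min(100*2^4, 520) = 520
  i=5: min(100*2^5, 520) = 520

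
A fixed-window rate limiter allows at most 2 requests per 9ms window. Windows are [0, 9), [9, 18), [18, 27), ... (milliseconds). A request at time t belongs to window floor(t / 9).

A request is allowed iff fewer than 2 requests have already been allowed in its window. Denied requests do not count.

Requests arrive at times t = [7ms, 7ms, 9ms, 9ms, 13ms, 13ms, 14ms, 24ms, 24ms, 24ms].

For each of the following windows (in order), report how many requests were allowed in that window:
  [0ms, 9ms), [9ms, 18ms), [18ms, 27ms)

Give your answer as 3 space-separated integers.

Answer: 2 2 2

Derivation:
Processing requests:
  req#1 t=7ms (window 0): ALLOW
  req#2 t=7ms (window 0): ALLOW
  req#3 t=9ms (window 1): ALLOW
  req#4 t=9ms (window 1): ALLOW
  req#5 t=13ms (window 1): DENY
  req#6 t=13ms (window 1): DENY
  req#7 t=14ms (window 1): DENY
  req#8 t=24ms (window 2): ALLOW
  req#9 t=24ms (window 2): ALLOW
  req#10 t=24ms (window 2): DENY

Allowed counts by window: 2 2 2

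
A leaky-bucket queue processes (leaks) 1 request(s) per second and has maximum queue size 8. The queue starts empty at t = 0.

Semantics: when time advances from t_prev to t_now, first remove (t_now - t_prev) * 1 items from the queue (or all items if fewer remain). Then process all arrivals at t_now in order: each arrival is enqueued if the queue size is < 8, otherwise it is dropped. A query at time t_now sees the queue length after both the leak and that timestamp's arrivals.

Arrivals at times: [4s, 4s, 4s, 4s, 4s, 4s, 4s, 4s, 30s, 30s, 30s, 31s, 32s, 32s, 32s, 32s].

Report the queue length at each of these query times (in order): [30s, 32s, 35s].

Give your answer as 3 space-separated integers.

Answer: 3 6 3

Derivation:
Queue lengths at query times:
  query t=30s: backlog = 3
  query t=32s: backlog = 6
  query t=35s: backlog = 3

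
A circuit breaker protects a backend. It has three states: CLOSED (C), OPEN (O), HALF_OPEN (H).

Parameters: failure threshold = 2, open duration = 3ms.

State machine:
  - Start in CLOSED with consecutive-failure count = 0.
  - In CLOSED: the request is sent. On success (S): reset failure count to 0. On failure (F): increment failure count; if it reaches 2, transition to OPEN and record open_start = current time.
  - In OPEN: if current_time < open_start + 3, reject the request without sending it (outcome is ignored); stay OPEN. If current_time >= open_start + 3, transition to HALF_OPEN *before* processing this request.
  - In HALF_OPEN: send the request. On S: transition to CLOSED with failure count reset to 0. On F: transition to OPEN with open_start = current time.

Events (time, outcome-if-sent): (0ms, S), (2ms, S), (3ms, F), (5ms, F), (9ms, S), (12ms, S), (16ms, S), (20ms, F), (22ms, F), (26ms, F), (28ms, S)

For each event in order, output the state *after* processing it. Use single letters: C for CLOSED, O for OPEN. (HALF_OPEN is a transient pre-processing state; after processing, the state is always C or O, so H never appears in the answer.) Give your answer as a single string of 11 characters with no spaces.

Answer: CCCOCCCCOOO

Derivation:
State after each event:
  event#1 t=0ms outcome=S: state=CLOSED
  event#2 t=2ms outcome=S: state=CLOSED
  event#3 t=3ms outcome=F: state=CLOSED
  event#4 t=5ms outcome=F: state=OPEN
  event#5 t=9ms outcome=S: state=CLOSED
  event#6 t=12ms outcome=S: state=CLOSED
  event#7 t=16ms outcome=S: state=CLOSED
  event#8 t=20ms outcome=F: state=CLOSED
  event#9 t=22ms outcome=F: state=OPEN
  event#10 t=26ms outcome=F: state=OPEN
  event#11 t=28ms outcome=S: state=OPEN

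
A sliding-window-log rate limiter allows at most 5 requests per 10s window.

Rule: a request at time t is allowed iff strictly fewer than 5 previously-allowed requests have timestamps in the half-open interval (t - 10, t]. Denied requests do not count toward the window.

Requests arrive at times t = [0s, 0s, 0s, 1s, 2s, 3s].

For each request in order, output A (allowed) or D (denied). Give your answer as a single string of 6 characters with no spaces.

Answer: AAAAAD

Derivation:
Tracking allowed requests in the window:
  req#1 t=0s: ALLOW
  req#2 t=0s: ALLOW
  req#3 t=0s: ALLOW
  req#4 t=1s: ALLOW
  req#5 t=2s: ALLOW
  req#6 t=3s: DENY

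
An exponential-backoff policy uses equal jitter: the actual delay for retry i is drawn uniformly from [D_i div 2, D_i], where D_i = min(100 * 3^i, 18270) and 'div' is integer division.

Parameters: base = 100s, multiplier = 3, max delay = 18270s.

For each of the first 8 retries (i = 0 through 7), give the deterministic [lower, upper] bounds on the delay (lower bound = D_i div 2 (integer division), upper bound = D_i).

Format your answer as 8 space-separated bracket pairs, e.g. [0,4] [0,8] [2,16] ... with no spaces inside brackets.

Answer: [50,100] [150,300] [450,900] [1350,2700] [4050,8100] [9135,18270] [9135,18270] [9135,18270]

Derivation:
Computing bounds per retry:
  i=0: D_i=min(100*3^0,18270)=100, bounds=[50,100]
  i=1: D_i=min(100*3^1,18270)=300, bounds=[150,300]
  i=2: D_i=min(100*3^2,18270)=900, bounds=[450,900]
  i=3: D_i=min(100*3^3,18270)=2700, bounds=[1350,2700]
  i=4: D_i=min(100*3^4,18270)=8100, bounds=[4050,8100]
  i=5: D_i=min(100*3^5,18270)=18270, bounds=[9135,18270]
  i=6: D_i=min(100*3^6,18270)=18270, bounds=[9135,18270]
  i=7: D_i=min(100*3^7,18270)=18270, bounds=[9135,18270]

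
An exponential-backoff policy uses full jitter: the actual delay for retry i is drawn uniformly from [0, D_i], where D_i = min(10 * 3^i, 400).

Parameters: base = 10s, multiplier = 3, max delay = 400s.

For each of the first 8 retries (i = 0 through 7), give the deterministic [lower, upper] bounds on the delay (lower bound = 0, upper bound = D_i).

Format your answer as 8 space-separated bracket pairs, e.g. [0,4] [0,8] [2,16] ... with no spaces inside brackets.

Answer: [0,10] [0,30] [0,90] [0,270] [0,400] [0,400] [0,400] [0,400]

Derivation:
Computing bounds per retry:
  i=0: D_i=min(10*3^0,400)=10, bounds=[0,10]
  i=1: D_i=min(10*3^1,400)=30, bounds=[0,30]
  i=2: D_i=min(10*3^2,400)=90, bounds=[0,90]
  i=3: D_i=min(10*3^3,400)=270, bounds=[0,270]
  i=4: D_i=min(10*3^4,400)=400, bounds=[0,400]
  i=5: D_i=min(10*3^5,400)=400, bounds=[0,400]
  i=6: D_i=min(10*3^6,400)=400, bounds=[0,400]
  i=7: D_i=min(10*3^7,400)=400, bounds=[0,400]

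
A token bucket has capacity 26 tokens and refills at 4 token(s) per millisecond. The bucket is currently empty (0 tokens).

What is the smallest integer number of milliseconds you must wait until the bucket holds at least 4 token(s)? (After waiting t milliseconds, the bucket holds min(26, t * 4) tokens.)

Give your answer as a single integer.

Need t * 4 >= 4, so t >= 4/4.
Smallest integer t = ceil(4/4) = 1.

Answer: 1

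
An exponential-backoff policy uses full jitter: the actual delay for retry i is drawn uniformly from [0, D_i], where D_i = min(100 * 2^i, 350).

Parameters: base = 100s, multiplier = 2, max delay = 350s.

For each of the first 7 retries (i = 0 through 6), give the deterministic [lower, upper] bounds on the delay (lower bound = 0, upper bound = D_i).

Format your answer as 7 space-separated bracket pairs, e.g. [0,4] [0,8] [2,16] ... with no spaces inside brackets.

Computing bounds per retry:
  i=0: D_i=min(100*2^0,350)=100, bounds=[0,100]
  i=1: D_i=min(100*2^1,350)=200, bounds=[0,200]
  i=2: D_i=min(100*2^2,350)=350, bounds=[0,350]
  i=3: D_i=min(100*2^3,350)=350, bounds=[0,350]
  i=4: D_i=min(100*2^4,350)=350, bounds=[0,350]
  i=5: D_i=min(100*2^5,350)=350, bounds=[0,350]
  i=6: D_i=min(100*2^6,350)=350, bounds=[0,350]

Answer: [0,100] [0,200] [0,350] [0,350] [0,350] [0,350] [0,350]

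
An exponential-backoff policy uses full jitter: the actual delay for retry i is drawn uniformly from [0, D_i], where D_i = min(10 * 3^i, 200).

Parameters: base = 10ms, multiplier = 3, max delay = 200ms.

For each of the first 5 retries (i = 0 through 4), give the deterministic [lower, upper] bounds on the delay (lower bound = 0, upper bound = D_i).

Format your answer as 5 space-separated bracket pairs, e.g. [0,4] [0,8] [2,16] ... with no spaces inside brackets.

Computing bounds per retry:
  i=0: D_i=min(10*3^0,200)=10, bounds=[0,10]
  i=1: D_i=min(10*3^1,200)=30, bounds=[0,30]
  i=2: D_i=min(10*3^2,200)=90, bounds=[0,90]
  i=3: D_i=min(10*3^3,200)=200, bounds=[0,200]
  i=4: D_i=min(10*3^4,200)=200, bounds=[0,200]

Answer: [0,10] [0,30] [0,90] [0,200] [0,200]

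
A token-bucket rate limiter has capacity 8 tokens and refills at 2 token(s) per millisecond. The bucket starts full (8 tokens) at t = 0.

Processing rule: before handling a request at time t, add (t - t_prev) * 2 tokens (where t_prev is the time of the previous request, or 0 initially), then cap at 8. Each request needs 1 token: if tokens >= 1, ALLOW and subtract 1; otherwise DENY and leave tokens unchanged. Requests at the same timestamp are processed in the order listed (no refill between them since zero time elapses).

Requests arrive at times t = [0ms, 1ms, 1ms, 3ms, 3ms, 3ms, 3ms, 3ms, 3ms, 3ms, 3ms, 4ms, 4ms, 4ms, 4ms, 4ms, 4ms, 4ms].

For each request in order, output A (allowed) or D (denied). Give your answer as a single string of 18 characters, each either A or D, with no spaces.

Answer: AAAAAAAAAAAAADDDDD

Derivation:
Simulating step by step:
  req#1 t=0ms: ALLOW
  req#2 t=1ms: ALLOW
  req#3 t=1ms: ALLOW
  req#4 t=3ms: ALLOW
  req#5 t=3ms: ALLOW
  req#6 t=3ms: ALLOW
  req#7 t=3ms: ALLOW
  req#8 t=3ms: ALLOW
  req#9 t=3ms: ALLOW
  req#10 t=3ms: ALLOW
  req#11 t=3ms: ALLOW
  req#12 t=4ms: ALLOW
  req#13 t=4ms: ALLOW
  req#14 t=4ms: DENY
  req#15 t=4ms: DENY
  req#16 t=4ms: DENY
  req#17 t=4ms: DENY
  req#18 t=4ms: DENY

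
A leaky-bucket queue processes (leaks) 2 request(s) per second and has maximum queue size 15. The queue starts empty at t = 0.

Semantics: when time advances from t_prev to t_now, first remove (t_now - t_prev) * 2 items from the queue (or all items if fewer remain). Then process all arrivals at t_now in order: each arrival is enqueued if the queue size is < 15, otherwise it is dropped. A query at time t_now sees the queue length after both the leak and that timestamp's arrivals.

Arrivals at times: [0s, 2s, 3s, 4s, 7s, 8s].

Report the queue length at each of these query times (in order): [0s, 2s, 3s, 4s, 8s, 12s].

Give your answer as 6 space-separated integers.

Queue lengths at query times:
  query t=0s: backlog = 1
  query t=2s: backlog = 1
  query t=3s: backlog = 1
  query t=4s: backlog = 1
  query t=8s: backlog = 1
  query t=12s: backlog = 0

Answer: 1 1 1 1 1 0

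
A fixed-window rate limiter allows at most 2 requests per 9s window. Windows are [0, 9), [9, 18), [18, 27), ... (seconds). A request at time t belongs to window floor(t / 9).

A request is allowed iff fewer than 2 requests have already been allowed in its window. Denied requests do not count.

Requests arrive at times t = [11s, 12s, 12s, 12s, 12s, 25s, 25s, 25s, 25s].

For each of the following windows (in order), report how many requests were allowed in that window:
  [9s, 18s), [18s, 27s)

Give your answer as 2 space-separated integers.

Answer: 2 2

Derivation:
Processing requests:
  req#1 t=11s (window 1): ALLOW
  req#2 t=12s (window 1): ALLOW
  req#3 t=12s (window 1): DENY
  req#4 t=12s (window 1): DENY
  req#5 t=12s (window 1): DENY
  req#6 t=25s (window 2): ALLOW
  req#7 t=25s (window 2): ALLOW
  req#8 t=25s (window 2): DENY
  req#9 t=25s (window 2): DENY

Allowed counts by window: 2 2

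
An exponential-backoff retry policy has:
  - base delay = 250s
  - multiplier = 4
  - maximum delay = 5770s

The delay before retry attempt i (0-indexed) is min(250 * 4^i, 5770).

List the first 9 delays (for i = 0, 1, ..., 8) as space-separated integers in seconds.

Computing each delay:
  i=0: min(250*4^0, 5770) = 250
  i=1: min(250*4^1, 5770) = 1000
  i=2: min(250*4^2, 5770) = 4000
  i=3: min(250*4^3, 5770) = 5770
  i=4: min(250*4^4, 5770) = 5770
  i=5: min(250*4^5, 5770) = 5770
  i=6: min(250*4^6, 5770) = 5770
  i=7: min(250*4^7, 5770) = 5770
  i=8: min(250*4^8, 5770) = 5770

Answer: 250 1000 4000 5770 5770 5770 5770 5770 5770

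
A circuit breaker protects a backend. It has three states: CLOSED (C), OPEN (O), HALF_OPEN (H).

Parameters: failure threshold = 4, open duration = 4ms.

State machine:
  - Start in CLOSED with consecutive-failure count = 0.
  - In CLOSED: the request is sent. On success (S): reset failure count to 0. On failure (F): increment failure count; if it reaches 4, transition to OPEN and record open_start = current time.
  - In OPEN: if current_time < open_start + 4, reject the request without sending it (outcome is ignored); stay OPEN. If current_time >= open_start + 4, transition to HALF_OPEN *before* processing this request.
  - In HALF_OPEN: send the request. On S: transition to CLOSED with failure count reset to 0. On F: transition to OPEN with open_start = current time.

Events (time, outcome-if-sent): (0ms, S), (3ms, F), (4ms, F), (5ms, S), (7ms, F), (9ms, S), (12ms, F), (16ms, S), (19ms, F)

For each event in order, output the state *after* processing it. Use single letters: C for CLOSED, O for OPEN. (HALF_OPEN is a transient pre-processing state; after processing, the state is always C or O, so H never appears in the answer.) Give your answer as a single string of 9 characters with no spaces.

Answer: CCCCCCCCC

Derivation:
State after each event:
  event#1 t=0ms outcome=S: state=CLOSED
  event#2 t=3ms outcome=F: state=CLOSED
  event#3 t=4ms outcome=F: state=CLOSED
  event#4 t=5ms outcome=S: state=CLOSED
  event#5 t=7ms outcome=F: state=CLOSED
  event#6 t=9ms outcome=S: state=CLOSED
  event#7 t=12ms outcome=F: state=CLOSED
  event#8 t=16ms outcome=S: state=CLOSED
  event#9 t=19ms outcome=F: state=CLOSED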